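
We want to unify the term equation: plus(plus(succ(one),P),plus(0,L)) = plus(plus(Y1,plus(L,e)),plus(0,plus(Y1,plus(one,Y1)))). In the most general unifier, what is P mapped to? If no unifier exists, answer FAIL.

plus(plus(succ(one),plus(one,succ(one))),e)

Decompose plus/2: plus(succ(one),P) = plus(Y1,plus(L,e)),  plus(0,L) = plus(0,plus(Y1,plus(one,Y1))).
Decompose plus/2: succ(one) = Y1,  P = plus(L,e).
Bind Y1 := succ(one); substituting into the one remaining equation that mentions Y1 gives: plus(0,L) = plus(0,plus(succ(one),plus(one,succ(one)))).
Bind P := plus(L,e); no other remaining equation mentions P.
Decompose plus/2: 0 = 0,  L = plus(succ(one),plus(one,succ(one))).
Delete trivial equation 0 = 0.
Bind L := plus(succ(one),plus(one,succ(one))). Substituting into the earlier binding gives P := plus(plus(succ(one),plus(one,succ(one))),e).
MGU = { Y1 ↦ succ(one), P ↦ plus(plus(succ(one),plus(one,succ(one))),e), L ↦ plus(succ(one),plus(one,succ(one))) }, so P ↦ plus(plus(succ(one),plus(one,succ(one))),e).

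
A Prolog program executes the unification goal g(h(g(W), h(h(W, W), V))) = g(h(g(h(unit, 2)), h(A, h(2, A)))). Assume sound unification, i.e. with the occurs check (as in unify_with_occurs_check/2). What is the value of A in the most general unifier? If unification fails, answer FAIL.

h(h(unit, 2), h(unit, 2))

Decompose g/1: h(g(W), h(h(W, W), V)) = h(g(h(unit, 2)), h(A, h(2, A))).
Decompose h/2: g(W) = g(h(unit, 2)),  h(h(W, W), V) = h(A, h(2, A)).
Decompose g/1: W = h(unit, 2).
Bind W := h(unit, 2); substituting into the remaining equation gives: h(h(h(unit, 2), h(unit, 2)), V) = h(A, h(2, A)).
Decompose h/2: h(h(unit, 2), h(unit, 2)) = A,  V = h(2, A).
Bind A := h(h(unit, 2), h(unit, 2)); substituting into the remaining equation gives: V = h(2, h(h(unit, 2), h(unit, 2))).
Bind V := h(2, h(h(unit, 2), h(unit, 2))).
MGU = { W ↦ h(unit, 2), A ↦ h(h(unit, 2), h(unit, 2)), V ↦ h(2, h(h(unit, 2), h(unit, 2))) }, so A ↦ h(h(unit, 2), h(unit, 2)).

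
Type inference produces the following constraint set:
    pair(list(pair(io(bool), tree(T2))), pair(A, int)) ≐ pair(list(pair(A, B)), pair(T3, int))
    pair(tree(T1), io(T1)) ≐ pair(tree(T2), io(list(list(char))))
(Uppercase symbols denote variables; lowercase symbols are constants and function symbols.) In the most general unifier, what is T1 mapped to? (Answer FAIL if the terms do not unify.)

Decompose pair/2: list(pair(io(bool), tree(T2))) ≐ list(pair(A, B)),  pair(A, int) ≐ pair(T3, int).
Decompose list/1: pair(io(bool), tree(T2)) ≐ pair(A, B).
Decompose pair/2: io(bool) ≐ A,  tree(T2) ≐ B.
Bind A := io(bool); substituting into the one remaining equation that mentions A gives: pair(io(bool), int) ≐ pair(T3, int).
Bind B := tree(T2); no other remaining equation mentions B.
Decompose pair/2: io(bool) ≐ T3,  int ≐ int.
Bind T3 := io(bool); no other remaining equation mentions T3.
Delete trivial equation int ≐ int.
Decompose pair/2: tree(T1) ≐ tree(T2),  io(T1) ≐ io(list(list(char))).
Decompose tree/1: T1 ≐ T2.
Bind T1 := T2; substituting into the remaining equation gives: io(T2) ≐ io(list(list(char))).
Decompose io/1: T2 ≐ list(list(char)).
Bind T2 := list(list(char)). Substituting into the earlier bindings gives B := tree(list(list(char))), T1 := list(list(char)).
MGU = { A := io(bool), B := tree(list(list(char))), T3 := io(bool), T1 := list(list(char)), T2 := list(list(char)) }, so T1 := list(list(char)).

list(list(char))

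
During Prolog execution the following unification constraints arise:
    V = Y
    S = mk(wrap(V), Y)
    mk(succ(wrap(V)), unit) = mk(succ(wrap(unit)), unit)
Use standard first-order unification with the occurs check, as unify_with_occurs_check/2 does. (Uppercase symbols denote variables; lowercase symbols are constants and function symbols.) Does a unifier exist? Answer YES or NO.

YES

Bind V := Y; substituting into the remaining equations gives: S = mk(wrap(Y), Y),  mk(succ(wrap(Y)), unit) = mk(succ(wrap(unit)), unit).
Bind S := mk(wrap(Y), Y); no other remaining equation mentions S.
Decompose mk/2: succ(wrap(Y)) = succ(wrap(unit)),  unit = unit.
Decompose succ/1: wrap(Y) = wrap(unit).
Decompose wrap/1: Y = unit.
Bind Y := unit; no other remaining equation mentions Y. Substituting into the earlier bindings gives V := unit, S := mk(wrap(unit), unit).
Delete trivial equation unit = unit.
No equations remain and no clash or occurs-check failure arose, so a unifier exists.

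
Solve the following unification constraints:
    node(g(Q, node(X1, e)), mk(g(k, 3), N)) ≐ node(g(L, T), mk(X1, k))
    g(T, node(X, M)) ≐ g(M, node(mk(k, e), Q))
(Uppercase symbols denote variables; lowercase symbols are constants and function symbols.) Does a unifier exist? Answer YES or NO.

Decompose node/2: g(Q, node(X1, e)) ≐ g(L, T),  mk(g(k, 3), N) ≐ mk(X1, k).
Decompose g/2: Q ≐ L,  node(X1, e) ≐ T.
Bind Q := L; substituting into the one remaining equation that mentions Q gives: g(T, node(X, M)) ≐ g(M, node(mk(k, e), L)).
Bind T := node(X1, e); substituting into the one remaining equation that mentions T gives: g(node(X1, e), node(X, M)) ≐ g(M, node(mk(k, e), L)).
Decompose mk/2: g(k, 3) ≐ X1,  N ≐ k.
Bind X1 := g(k, 3); substituting into the one remaining equation that mentions X1 gives: g(node(g(k, 3), e), node(X, M)) ≐ g(M, node(mk(k, e), L)). Substituting into the earlier binding gives T := node(g(k, 3), e).
Bind N := k; no other remaining equation mentions N.
Decompose g/2: node(g(k, 3), e) ≐ M,  node(X, M) ≐ node(mk(k, e), L).
Bind M := node(g(k, 3), e); substituting into the remaining equation gives: node(X, node(g(k, 3), e)) ≐ node(mk(k, e), L).
Decompose node/2: X ≐ mk(k, e),  node(g(k, 3), e) ≐ L.
Bind X := mk(k, e); no other remaining equation mentions X.
Bind L := node(g(k, 3), e). Substituting into the earlier binding gives Q := node(g(k, 3), e).
No equations remain and no clash or occurs-check failure arose, so a unifier exists.

YES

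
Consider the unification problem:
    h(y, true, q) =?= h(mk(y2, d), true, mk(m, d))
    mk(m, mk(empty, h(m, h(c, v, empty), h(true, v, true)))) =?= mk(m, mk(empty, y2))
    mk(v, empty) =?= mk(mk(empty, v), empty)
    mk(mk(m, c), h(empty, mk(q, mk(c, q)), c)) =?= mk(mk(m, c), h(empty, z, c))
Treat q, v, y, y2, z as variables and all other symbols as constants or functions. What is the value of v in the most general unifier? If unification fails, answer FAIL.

FAIL

Decompose h/3: y =?= mk(y2, d),  true =?= true,  q =?= mk(m, d).
Bind y := mk(y2, d); no other remaining equation mentions y.
Delete trivial equation true =?= true.
Bind q := mk(m, d); substituting into the one remaining equation that mentions q gives: mk(mk(m, c), h(empty, mk(mk(m, d), mk(c, mk(m, d))), c)) =?= mk(mk(m, c), h(empty, z, c)).
Decompose mk/2: m =?= m,  mk(empty, h(m, h(c, v, empty), h(true, v, true))) =?= mk(empty, y2).
Delete trivial equation m =?= m.
Decompose mk/2: empty =?= empty,  h(m, h(c, v, empty), h(true, v, true)) =?= y2.
Delete trivial equation empty =?= empty.
Bind y2 := h(m, h(c, v, empty), h(true, v, true)); no other remaining equation mentions y2. Substituting into the earlier binding gives y := mk(h(m, h(c, v, empty), h(true, v, true)), d).
Decompose mk/2: v =?= mk(empty, v),  empty =?= empty.
Occurs check fails: v occurs in mk(empty, v); the equation v =?= mk(empty, v) has no finite solution.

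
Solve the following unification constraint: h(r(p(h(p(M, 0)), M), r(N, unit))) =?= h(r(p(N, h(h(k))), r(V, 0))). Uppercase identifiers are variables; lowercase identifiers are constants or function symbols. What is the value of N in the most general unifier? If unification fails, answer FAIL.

FAIL

Decompose h/1: r(p(h(p(M, 0)), M), r(N, unit)) =?= r(p(N, h(h(k))), r(V, 0)).
Decompose r/2: p(h(p(M, 0)), M) =?= p(N, h(h(k))),  r(N, unit) =?= r(V, 0).
Decompose p/2: h(p(M, 0)) =?= N,  M =?= h(h(k)).
Bind N := h(p(M, 0)); substituting into the one remaining equation that mentions N gives: r(h(p(M, 0)), unit) =?= r(V, 0).
Bind M := h(h(k)); substituting into the remaining equation gives: r(h(p(h(h(k)), 0)), unit) =?= r(V, 0). Substituting into the earlier binding gives N := h(p(h(h(k)), 0)).
Decompose r/2: h(p(h(h(k)), 0)) =?= V,  unit =?= 0.
Bind V := h(p(h(h(k)), 0)); no other remaining equation mentions V.
Clash: constants unit and 0 differ; no unifier exists.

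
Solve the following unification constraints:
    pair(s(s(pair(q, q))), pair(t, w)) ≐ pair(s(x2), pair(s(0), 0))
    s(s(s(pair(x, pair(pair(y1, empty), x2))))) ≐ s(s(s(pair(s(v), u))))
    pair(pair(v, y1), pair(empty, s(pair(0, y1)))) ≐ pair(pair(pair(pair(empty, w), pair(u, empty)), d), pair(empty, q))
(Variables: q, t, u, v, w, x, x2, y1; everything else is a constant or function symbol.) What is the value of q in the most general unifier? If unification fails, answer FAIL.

s(pair(0, d))

Decompose pair/2: s(s(pair(q, q))) ≐ s(x2),  pair(t, w) ≐ pair(s(0), 0).
Decompose s/1: s(pair(q, q)) ≐ x2.
Bind x2 := s(pair(q, q)); substituting into the one remaining equation that mentions x2 gives: s(s(s(pair(x, pair(pair(y1, empty), s(pair(q, q))))))) ≐ s(s(s(pair(s(v), u)))).
Decompose pair/2: t ≐ s(0),  w ≐ 0.
Bind t := s(0); no other remaining equation mentions t.
Bind w := 0; substituting into the one remaining equation that mentions w gives: pair(pair(v, y1), pair(empty, s(pair(0, y1)))) ≐ pair(pair(pair(pair(empty, 0), pair(u, empty)), d), pair(empty, q)).
Decompose s/1: s(s(pair(x, pair(pair(y1, empty), s(pair(q, q)))))) ≐ s(s(pair(s(v), u))).
Decompose s/1: s(pair(x, pair(pair(y1, empty), s(pair(q, q))))) ≐ s(pair(s(v), u)).
Decompose s/1: pair(x, pair(pair(y1, empty), s(pair(q, q)))) ≐ pair(s(v), u).
Decompose pair/2: x ≐ s(v),  pair(pair(y1, empty), s(pair(q, q))) ≐ u.
Bind x := s(v); no other remaining equation mentions x.
Bind u := pair(pair(y1, empty), s(pair(q, q))); substituting into the remaining equation gives: pair(pair(v, y1), pair(empty, s(pair(0, y1)))) ≐ pair(pair(pair(pair(empty, 0), pair(pair(pair(y1, empty), s(pair(q, q))), empty)), d), pair(empty, q)).
Decompose pair/2: pair(v, y1) ≐ pair(pair(pair(empty, 0), pair(pair(pair(y1, empty), s(pair(q, q))), empty)), d),  pair(empty, s(pair(0, y1))) ≐ pair(empty, q).
Decompose pair/2: v ≐ pair(pair(empty, 0), pair(pair(pair(y1, empty), s(pair(q, q))), empty)),  y1 ≐ d.
Bind v := pair(pair(empty, 0), pair(pair(pair(y1, empty), s(pair(q, q))), empty)); no other remaining equation mentions v. Substituting into the earlier binding gives x := s(pair(pair(empty, 0), pair(pair(pair(y1, empty), s(pair(q, q))), empty))).
Bind y1 := d; substituting into the remaining equation gives: pair(empty, s(pair(0, d))) ≐ pair(empty, q). Substituting into the earlier bindings gives x := s(pair(pair(empty, 0), pair(pair(pair(d, empty), s(pair(q, q))), empty))), u := pair(pair(d, empty), s(pair(q, q))), v := pair(pair(empty, 0), pair(pair(pair(d, empty), s(pair(q, q))), empty)).
Decompose pair/2: empty ≐ empty,  s(pair(0, d)) ≐ q.
Delete trivial equation empty ≐ empty.
Bind q := s(pair(0, d)). Substituting into the earlier bindings gives x2 := s(pair(s(pair(0, d)), s(pair(0, d)))), x := s(pair(pair(empty, 0), pair(pair(pair(d, empty), s(pair(s(pair(0, d)), s(pair(0, d))))), empty))), u := pair(pair(d, empty), s(pair(s(pair(0, d)), s(pair(0, d))))), v := pair(pair(empty, 0), pair(pair(pair(d, empty), s(pair(s(pair(0, d)), s(pair(0, d))))), empty)).
MGU = { x2 := s(pair(s(pair(0, d)), s(pair(0, d)))), t := s(0), w := 0, x := s(pair(pair(empty, 0), pair(pair(pair(d, empty), s(pair(s(pair(0, d)), s(pair(0, d))))), empty))), u := pair(pair(d, empty), s(pair(s(pair(0, d)), s(pair(0, d))))), v := pair(pair(empty, 0), pair(pair(pair(d, empty), s(pair(s(pair(0, d)), s(pair(0, d))))), empty)), y1 := d, q := s(pair(0, d)) }, so q := s(pair(0, d)).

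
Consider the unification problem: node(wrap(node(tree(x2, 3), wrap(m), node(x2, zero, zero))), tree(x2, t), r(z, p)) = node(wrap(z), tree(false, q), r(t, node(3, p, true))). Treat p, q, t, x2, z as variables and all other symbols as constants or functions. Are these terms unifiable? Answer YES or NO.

NO

Decompose node/3: wrap(node(tree(x2, 3), wrap(m), node(x2, zero, zero))) = wrap(z),  tree(x2, t) = tree(false, q),  r(z, p) = r(t, node(3, p, true)).
Decompose wrap/1: node(tree(x2, 3), wrap(m), node(x2, zero, zero)) = z.
Bind z := node(tree(x2, 3), wrap(m), node(x2, zero, zero)); substituting into the one remaining equation that mentions z gives: r(node(tree(x2, 3), wrap(m), node(x2, zero, zero)), p) = r(t, node(3, p, true)).
Decompose tree/2: x2 = false,  t = q.
Bind x2 := false; substituting into the one remaining equation that mentions x2 gives: r(node(tree(false, 3), wrap(m), node(false, zero, zero)), p) = r(t, node(3, p, true)). Substituting into the earlier binding gives z := node(tree(false, 3), wrap(m), node(false, zero, zero)).
Bind t := q; substituting into the remaining equation gives: r(node(tree(false, 3), wrap(m), node(false, zero, zero)), p) = r(q, node(3, p, true)).
Decompose r/2: node(tree(false, 3), wrap(m), node(false, zero, zero)) = q,  p = node(3, p, true).
Bind q := node(tree(false, 3), wrap(m), node(false, zero, zero)); no other remaining equation mentions q. Substituting into the earlier binding gives t := node(tree(false, 3), wrap(m), node(false, zero, zero)).
Occurs check fails: p occurs in node(3, p, true); the equation p = node(3, p, true) has no finite solution.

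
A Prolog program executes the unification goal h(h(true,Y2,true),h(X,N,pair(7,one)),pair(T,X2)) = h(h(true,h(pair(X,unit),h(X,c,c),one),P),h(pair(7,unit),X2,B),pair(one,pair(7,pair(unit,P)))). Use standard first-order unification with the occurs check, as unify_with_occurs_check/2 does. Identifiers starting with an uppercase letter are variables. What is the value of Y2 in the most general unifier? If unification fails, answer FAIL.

h(pair(pair(7,unit),unit),h(pair(7,unit),c,c),one)

Decompose h/3: h(true,Y2,true) = h(true,h(pair(X,unit),h(X,c,c),one),P),  h(X,N,pair(7,one)) = h(pair(7,unit),X2,B),  pair(T,X2) = pair(one,pair(7,pair(unit,P))).
Decompose h/3: true = true,  Y2 = h(pair(X,unit),h(X,c,c),one),  true = P.
Delete trivial equation true = true.
Bind Y2 := h(pair(X,unit),h(X,c,c),one); no other remaining equation mentions Y2.
Bind P := true; substituting into the one remaining equation that mentions P gives: pair(T,X2) = pair(one,pair(7,pair(unit,true))).
Decompose h/3: X = pair(7,unit),  N = X2,  pair(7,one) = B.
Bind X := pair(7,unit); no other remaining equation mentions X. Substituting into the earlier binding gives Y2 := h(pair(pair(7,unit),unit),h(pair(7,unit),c,c),one).
Bind N := X2; no other remaining equation mentions N.
Bind B := pair(7,one); no other remaining equation mentions B.
Decompose pair/2: T = one,  X2 = pair(7,pair(unit,true)).
Bind T := one; no other remaining equation mentions T.
Bind X2 := pair(7,pair(unit,true)). Substituting into the earlier binding gives N := pair(7,pair(unit,true)).
MGU = { Y2 ↦ h(pair(pair(7,unit),unit),h(pair(7,unit),c,c),one), P ↦ true, X ↦ pair(7,unit), N ↦ pair(7,pair(unit,true)), B ↦ pair(7,one), T ↦ one, X2 ↦ pair(7,pair(unit,true)) }, so Y2 ↦ h(pair(pair(7,unit),unit),h(pair(7,unit),c,c),one).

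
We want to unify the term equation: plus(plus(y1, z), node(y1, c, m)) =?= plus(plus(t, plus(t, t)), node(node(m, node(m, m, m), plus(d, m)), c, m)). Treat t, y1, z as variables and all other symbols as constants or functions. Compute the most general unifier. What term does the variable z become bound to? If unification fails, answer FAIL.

Decompose plus/2: plus(y1, z) =?= plus(t, plus(t, t)),  node(y1, c, m) =?= node(node(m, node(m, m, m), plus(d, m)), c, m).
Decompose plus/2: y1 =?= t,  z =?= plus(t, t).
Bind y1 := t; substituting into the one remaining equation that mentions y1 gives: node(t, c, m) =?= node(node(m, node(m, m, m), plus(d, m)), c, m).
Bind z := plus(t, t); no other remaining equation mentions z.
Decompose node/3: t =?= node(m, node(m, m, m), plus(d, m)),  c =?= c,  m =?= m.
Bind t := node(m, node(m, m, m), plus(d, m)); no other remaining equation mentions t. Substituting into the earlier bindings gives y1 := node(m, node(m, m, m), plus(d, m)), z := plus(node(m, node(m, m, m), plus(d, m)), node(m, node(m, m, m), plus(d, m))).
Delete trivial equation c =?= c.
Delete trivial equation m =?= m.
MGU = { y1 -> node(m, node(m, m, m), plus(d, m)), z -> plus(node(m, node(m, m, m), plus(d, m)), node(m, node(m, m, m), plus(d, m))), t -> node(m, node(m, m, m), plus(d, m)) }, so z -> plus(node(m, node(m, m, m), plus(d, m)), node(m, node(m, m, m), plus(d, m))).

plus(node(m, node(m, m, m), plus(d, m)), node(m, node(m, m, m), plus(d, m)))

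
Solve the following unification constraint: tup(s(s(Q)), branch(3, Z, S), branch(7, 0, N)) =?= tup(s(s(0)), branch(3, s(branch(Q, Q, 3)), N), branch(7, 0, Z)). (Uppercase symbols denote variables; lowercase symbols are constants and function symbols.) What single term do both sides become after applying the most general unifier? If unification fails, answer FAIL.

tup(s(s(0)), branch(3, s(branch(0, 0, 3)), s(branch(0, 0, 3))), branch(7, 0, s(branch(0, 0, 3))))

Decompose tup/3: s(s(Q)) =?= s(s(0)),  branch(3, Z, S) =?= branch(3, s(branch(Q, Q, 3)), N),  branch(7, 0, N) =?= branch(7, 0, Z).
Decompose s/1: s(Q) =?= s(0).
Decompose s/1: Q =?= 0.
Bind Q := 0; substituting into the one remaining equation that mentions Q gives: branch(3, Z, S) =?= branch(3, s(branch(0, 0, 3)), N).
Decompose branch/3: 3 =?= 3,  Z =?= s(branch(0, 0, 3)),  S =?= N.
Delete trivial equation 3 =?= 3.
Bind Z := s(branch(0, 0, 3)); substituting into the one remaining equation that mentions Z gives: branch(7, 0, N) =?= branch(7, 0, s(branch(0, 0, 3))).
Bind S := N; no other remaining equation mentions S.
Decompose branch/3: 7 =?= 7,  0 =?= 0,  N =?= s(branch(0, 0, 3)).
Delete trivial equation 7 =?= 7.
Delete trivial equation 0 =?= 0.
Bind N := s(branch(0, 0, 3)). Substituting into the earlier binding gives S := s(branch(0, 0, 3)).
Applying the MGU to either side gives tup(s(s(0)), branch(3, s(branch(0, 0, 3)), s(branch(0, 0, 3))), branch(7, 0, s(branch(0, 0, 3)))).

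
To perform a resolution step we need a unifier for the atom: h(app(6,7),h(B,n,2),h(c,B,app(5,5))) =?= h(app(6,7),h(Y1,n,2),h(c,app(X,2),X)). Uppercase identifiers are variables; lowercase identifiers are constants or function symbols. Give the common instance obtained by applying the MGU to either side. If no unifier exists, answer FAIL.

h(app(6,7),h(app(app(5,5),2),n,2),h(c,app(app(5,5),2),app(5,5)))

Decompose h/3: app(6,7) =?= app(6,7),  h(B,n,2) =?= h(Y1,n,2),  h(c,B,app(5,5)) =?= h(c,app(X,2),X).
Delete trivial equation app(6,7) =?= app(6,7).
Decompose h/3: B =?= Y1,  n =?= n,  2 =?= 2.
Bind B := Y1; substituting into the one remaining equation that mentions B gives: h(c,Y1,app(5,5)) =?= h(c,app(X,2),X).
Delete trivial equation n =?= n.
Delete trivial equation 2 =?= 2.
Decompose h/3: c =?= c,  Y1 =?= app(X,2),  app(5,5) =?= X.
Delete trivial equation c =?= c.
Bind Y1 := app(X,2); no other remaining equation mentions Y1. Substituting into the earlier binding gives B := app(X,2).
Bind X := app(5,5). Substituting into the earlier bindings gives B := app(app(5,5),2), Y1 := app(app(5,5),2).
Applying the MGU to either side gives h(app(6,7),h(app(app(5,5),2),n,2),h(c,app(app(5,5),2),app(5,5))).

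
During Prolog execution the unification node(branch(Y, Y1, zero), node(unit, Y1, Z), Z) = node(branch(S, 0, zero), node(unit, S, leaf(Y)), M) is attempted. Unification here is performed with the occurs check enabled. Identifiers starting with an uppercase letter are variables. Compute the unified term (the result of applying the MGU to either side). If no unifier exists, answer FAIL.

node(branch(0, 0, zero), node(unit, 0, leaf(0)), leaf(0))

Decompose node/3: branch(Y, Y1, zero) = branch(S, 0, zero),  node(unit, Y1, Z) = node(unit, S, leaf(Y)),  Z = M.
Decompose branch/3: Y = S,  Y1 = 0,  zero = zero.
Bind Y := S; substituting into the one remaining equation that mentions Y gives: node(unit, Y1, Z) = node(unit, S, leaf(S)).
Bind Y1 := 0; substituting into the one remaining equation that mentions Y1 gives: node(unit, 0, Z) = node(unit, S, leaf(S)).
Delete trivial equation zero = zero.
Decompose node/3: unit = unit,  0 = S,  Z = leaf(S).
Delete trivial equation unit = unit.
Bind S := 0; substituting into the one remaining equation that mentions S gives: Z = leaf(0). Substituting into the earlier binding gives Y := 0.
Bind Z := leaf(0); substituting into the remaining equation gives: leaf(0) = M.
Bind M := leaf(0).
Applying the MGU to either side gives node(branch(0, 0, zero), node(unit, 0, leaf(0)), leaf(0)).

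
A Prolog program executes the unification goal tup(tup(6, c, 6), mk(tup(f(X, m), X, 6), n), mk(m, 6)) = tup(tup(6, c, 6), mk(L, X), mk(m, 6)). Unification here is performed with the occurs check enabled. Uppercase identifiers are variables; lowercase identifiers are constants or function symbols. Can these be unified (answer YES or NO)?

Decompose tup/3: tup(6, c, 6) = tup(6, c, 6),  mk(tup(f(X, m), X, 6), n) = mk(L, X),  mk(m, 6) = mk(m, 6).
Delete trivial equation tup(6, c, 6) = tup(6, c, 6).
Decompose mk/2: tup(f(X, m), X, 6) = L,  n = X.
Bind L := tup(f(X, m), X, 6); no other remaining equation mentions L.
Bind X := n; no other remaining equation mentions X. Substituting into the earlier binding gives L := tup(f(n, m), n, 6).
Delete trivial equation mk(m, 6) = mk(m, 6).
No equations remain and no clash or occurs-check failure arose, so a unifier exists.

YES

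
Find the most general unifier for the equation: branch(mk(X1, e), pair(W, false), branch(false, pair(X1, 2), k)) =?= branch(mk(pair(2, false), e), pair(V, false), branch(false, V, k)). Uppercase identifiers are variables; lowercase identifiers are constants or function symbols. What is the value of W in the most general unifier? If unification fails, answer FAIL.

pair(pair(2, false), 2)

Decompose branch/3: mk(X1, e) =?= mk(pair(2, false), e),  pair(W, false) =?= pair(V, false),  branch(false, pair(X1, 2), k) =?= branch(false, V, k).
Decompose mk/2: X1 =?= pair(2, false),  e =?= e.
Bind X1 := pair(2, false); substituting into the one remaining equation that mentions X1 gives: branch(false, pair(pair(2, false), 2), k) =?= branch(false, V, k).
Delete trivial equation e =?= e.
Decompose pair/2: W =?= V,  false =?= false.
Bind W := V; no other remaining equation mentions W.
Delete trivial equation false =?= false.
Decompose branch/3: false =?= false,  pair(pair(2, false), 2) =?= V,  k =?= k.
Delete trivial equation false =?= false.
Bind V := pair(pair(2, false), 2); no other remaining equation mentions V. Substituting into the earlier binding gives W := pair(pair(2, false), 2).
Delete trivial equation k =?= k.
MGU = { X1 ↦ pair(2, false), W ↦ pair(pair(2, false), 2), V ↦ pair(pair(2, false), 2) }, so W ↦ pair(pair(2, false), 2).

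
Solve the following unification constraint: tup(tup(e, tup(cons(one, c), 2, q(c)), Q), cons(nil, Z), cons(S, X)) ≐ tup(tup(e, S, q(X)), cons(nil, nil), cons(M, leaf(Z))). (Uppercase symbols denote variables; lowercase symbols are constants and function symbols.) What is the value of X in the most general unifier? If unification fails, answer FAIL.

Decompose tup/3: tup(e, tup(cons(one, c), 2, q(c)), Q) ≐ tup(e, S, q(X)),  cons(nil, Z) ≐ cons(nil, nil),  cons(S, X) ≐ cons(M, leaf(Z)).
Decompose tup/3: e ≐ e,  tup(cons(one, c), 2, q(c)) ≐ S,  Q ≐ q(X).
Delete trivial equation e ≐ e.
Bind S := tup(cons(one, c), 2, q(c)); substituting into the one remaining equation that mentions S gives: cons(tup(cons(one, c), 2, q(c)), X) ≐ cons(M, leaf(Z)).
Bind Q := q(X); no other remaining equation mentions Q.
Decompose cons/2: nil ≐ nil,  Z ≐ nil.
Delete trivial equation nil ≐ nil.
Bind Z := nil; substituting into the remaining equation gives: cons(tup(cons(one, c), 2, q(c)), X) ≐ cons(M, leaf(nil)).
Decompose cons/2: tup(cons(one, c), 2, q(c)) ≐ M,  X ≐ leaf(nil).
Bind M := tup(cons(one, c), 2, q(c)); no other remaining equation mentions M.
Bind X := leaf(nil). Substituting into the earlier binding gives Q := q(leaf(nil)).
MGU = { S := tup(cons(one, c), 2, q(c)), Q := q(leaf(nil)), Z := nil, M := tup(cons(one, c), 2, q(c)), X := leaf(nil) }, so X := leaf(nil).

leaf(nil)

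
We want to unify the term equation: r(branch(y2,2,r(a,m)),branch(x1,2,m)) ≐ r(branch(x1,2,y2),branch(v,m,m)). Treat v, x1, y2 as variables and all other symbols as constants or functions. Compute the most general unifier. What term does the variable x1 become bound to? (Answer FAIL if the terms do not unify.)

FAIL

Decompose r/2: branch(y2,2,r(a,m)) ≐ branch(x1,2,y2),  branch(x1,2,m) ≐ branch(v,m,m).
Decompose branch/3: y2 ≐ x1,  2 ≐ 2,  r(a,m) ≐ y2.
Bind y2 := x1; substituting into the one remaining equation that mentions y2 gives: r(a,m) ≐ x1.
Delete trivial equation 2 ≐ 2.
Bind x1 := r(a,m); substituting into the remaining equation gives: branch(r(a,m),2,m) ≐ branch(v,m,m). Substituting into the earlier binding gives y2 := r(a,m).
Decompose branch/3: r(a,m) ≐ v,  2 ≐ m,  m ≐ m.
Bind v := r(a,m); no other remaining equation mentions v.
Clash: constants 2 and m differ; no unifier exists.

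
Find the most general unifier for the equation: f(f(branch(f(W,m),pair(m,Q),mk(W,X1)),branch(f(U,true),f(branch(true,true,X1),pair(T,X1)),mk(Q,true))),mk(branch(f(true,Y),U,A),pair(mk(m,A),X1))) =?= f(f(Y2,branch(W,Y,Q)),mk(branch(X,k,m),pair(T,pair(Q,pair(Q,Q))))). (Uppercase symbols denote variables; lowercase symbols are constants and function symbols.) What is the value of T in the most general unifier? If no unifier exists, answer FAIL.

Decompose f/2: f(branch(f(W,m),pair(m,Q),mk(W,X1)),branch(f(U,true),f(branch(true,true,X1),pair(T,X1)),mk(Q,true))) =?= f(Y2,branch(W,Y,Q)),  mk(branch(f(true,Y),U,A),pair(mk(m,A),X1)) =?= mk(branch(X,k,m),pair(T,pair(Q,pair(Q,Q)))).
Decompose f/2: branch(f(W,m),pair(m,Q),mk(W,X1)) =?= Y2,  branch(f(U,true),f(branch(true,true,X1),pair(T,X1)),mk(Q,true)) =?= branch(W,Y,Q).
Bind Y2 := branch(f(W,m),pair(m,Q),mk(W,X1)); no other remaining equation mentions Y2.
Decompose branch/3: f(U,true) =?= W,  f(branch(true,true,X1),pair(T,X1)) =?= Y,  mk(Q,true) =?= Q.
Bind W := f(U,true); no other remaining equation mentions W. Substituting into the earlier binding gives Y2 := branch(f(f(U,true),m),pair(m,Q),mk(f(U,true),X1)).
Bind Y := f(branch(true,true,X1),pair(T,X1)); substituting into the one remaining equation that mentions Y gives: mk(branch(f(true,f(branch(true,true,X1),pair(T,X1))),U,A),pair(mk(m,A),X1)) =?= mk(branch(X,k,m),pair(T,pair(Q,pair(Q,Q)))).
Occurs check fails: Q occurs in mk(Q,true); the equation Q =?= mk(Q,true) has no finite solution.

FAIL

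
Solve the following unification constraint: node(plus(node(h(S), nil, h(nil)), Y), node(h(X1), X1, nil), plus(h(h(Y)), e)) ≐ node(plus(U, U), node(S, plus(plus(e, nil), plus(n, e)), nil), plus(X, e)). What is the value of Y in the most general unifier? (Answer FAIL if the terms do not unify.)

node(h(h(plus(plus(e, nil), plus(n, e)))), nil, h(nil))

Decompose node/3: plus(node(h(S), nil, h(nil)), Y) ≐ plus(U, U),  node(h(X1), X1, nil) ≐ node(S, plus(plus(e, nil), plus(n, e)), nil),  plus(h(h(Y)), e) ≐ plus(X, e).
Decompose plus/2: node(h(S), nil, h(nil)) ≐ U,  Y ≐ U.
Bind U := node(h(S), nil, h(nil)); substituting into the one remaining equation that mentions U gives: Y ≐ node(h(S), nil, h(nil)).
Bind Y := node(h(S), nil, h(nil)); substituting into the one remaining equation that mentions Y gives: plus(h(h(node(h(S), nil, h(nil)))), e) ≐ plus(X, e).
Decompose node/3: h(X1) ≐ S,  X1 ≐ plus(plus(e, nil), plus(n, e)),  nil ≐ nil.
Bind S := h(X1); substituting into the one remaining equation that mentions S gives: plus(h(h(node(h(h(X1)), nil, h(nil)))), e) ≐ plus(X, e). Substituting into the earlier bindings gives U := node(h(h(X1)), nil, h(nil)), Y := node(h(h(X1)), nil, h(nil)).
Bind X1 := plus(plus(e, nil), plus(n, e)); substituting into the one remaining equation that mentions X1 gives: plus(h(h(node(h(h(plus(plus(e, nil), plus(n, e)))), nil, h(nil)))), e) ≐ plus(X, e). Substituting into the earlier bindings gives U := node(h(h(plus(plus(e, nil), plus(n, e)))), nil, h(nil)), Y := node(h(h(plus(plus(e, nil), plus(n, e)))), nil, h(nil)), S := h(plus(plus(e, nil), plus(n, e))).
Delete trivial equation nil ≐ nil.
Decompose plus/2: h(h(node(h(h(plus(plus(e, nil), plus(n, e)))), nil, h(nil)))) ≐ X,  e ≐ e.
Bind X := h(h(node(h(h(plus(plus(e, nil), plus(n, e)))), nil, h(nil)))); no other remaining equation mentions X.
Delete trivial equation e ≐ e.
MGU = { U := node(h(h(plus(plus(e, nil), plus(n, e)))), nil, h(nil)), Y := node(h(h(plus(plus(e, nil), plus(n, e)))), nil, h(nil)), S := h(plus(plus(e, nil), plus(n, e))), X1 := plus(plus(e, nil), plus(n, e)), X := h(h(node(h(h(plus(plus(e, nil), plus(n, e)))), nil, h(nil)))) }, so Y := node(h(h(plus(plus(e, nil), plus(n, e)))), nil, h(nil)).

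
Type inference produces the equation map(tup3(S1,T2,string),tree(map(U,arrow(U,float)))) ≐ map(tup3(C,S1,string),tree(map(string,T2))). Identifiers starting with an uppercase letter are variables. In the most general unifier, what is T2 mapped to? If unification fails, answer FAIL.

arrow(string,float)

Decompose map/2: tup3(S1,T2,string) ≐ tup3(C,S1,string),  tree(map(U,arrow(U,float))) ≐ tree(map(string,T2)).
Decompose tup3/3: S1 ≐ C,  T2 ≐ S1,  string ≐ string.
Bind S1 := C; substituting into the one remaining equation that mentions S1 gives: T2 ≐ C.
Bind T2 := C; substituting into the one remaining equation that mentions T2 gives: tree(map(U,arrow(U,float))) ≐ tree(map(string,C)).
Delete trivial equation string ≐ string.
Decompose tree/1: map(U,arrow(U,float)) ≐ map(string,C).
Decompose map/2: U ≐ string,  arrow(U,float) ≐ C.
Bind U := string; substituting into the remaining equation gives: arrow(string,float) ≐ C.
Bind C := arrow(string,float). Substituting into the earlier bindings gives S1 := arrow(string,float), T2 := arrow(string,float).
MGU = { S1 := arrow(string,float), T2 := arrow(string,float), U := string, C := arrow(string,float) }, so T2 := arrow(string,float).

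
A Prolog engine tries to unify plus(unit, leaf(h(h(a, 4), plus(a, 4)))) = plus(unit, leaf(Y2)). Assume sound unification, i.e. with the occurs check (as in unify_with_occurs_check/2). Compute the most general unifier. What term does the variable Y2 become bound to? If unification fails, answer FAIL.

h(h(a, 4), plus(a, 4))

Decompose plus/2: unit = unit,  leaf(h(h(a, 4), plus(a, 4))) = leaf(Y2).
Delete trivial equation unit = unit.
Decompose leaf/1: h(h(a, 4), plus(a, 4)) = Y2.
Bind Y2 := h(h(a, 4), plus(a, 4)).
MGU = { Y2 = h(h(a, 4), plus(a, 4)) }, so Y2 = h(h(a, 4), plus(a, 4)).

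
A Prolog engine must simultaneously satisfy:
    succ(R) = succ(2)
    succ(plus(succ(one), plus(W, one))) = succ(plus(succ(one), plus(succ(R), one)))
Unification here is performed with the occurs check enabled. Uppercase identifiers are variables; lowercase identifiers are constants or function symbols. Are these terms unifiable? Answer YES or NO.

YES

Decompose succ/1: R = 2.
Bind R := 2; substituting into the remaining equation gives: succ(plus(succ(one), plus(W, one))) = succ(plus(succ(one), plus(succ(2), one))).
Decompose succ/1: plus(succ(one), plus(W, one)) = plus(succ(one), plus(succ(2), one)).
Decompose plus/2: succ(one) = succ(one),  plus(W, one) = plus(succ(2), one).
Delete trivial equation succ(one) = succ(one).
Decompose plus/2: W = succ(2),  one = one.
Bind W := succ(2); no other remaining equation mentions W.
Delete trivial equation one = one.
No equations remain and no clash or occurs-check failure arose, so a unifier exists.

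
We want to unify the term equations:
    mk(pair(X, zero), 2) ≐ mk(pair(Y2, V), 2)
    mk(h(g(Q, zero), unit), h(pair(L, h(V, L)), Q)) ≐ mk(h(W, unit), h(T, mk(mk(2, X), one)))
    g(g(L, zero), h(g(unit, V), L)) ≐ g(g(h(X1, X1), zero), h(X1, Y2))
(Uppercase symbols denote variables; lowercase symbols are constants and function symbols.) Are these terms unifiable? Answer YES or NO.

Decompose mk/2: pair(X, zero) ≐ pair(Y2, V),  2 ≐ 2.
Decompose pair/2: X ≐ Y2,  zero ≐ V.
Bind X := Y2; substituting into the one remaining equation that mentions X gives: mk(h(g(Q, zero), unit), h(pair(L, h(V, L)), Q)) ≐ mk(h(W, unit), h(T, mk(mk(2, Y2), one))).
Bind V := zero; substituting into the 2 remaining equations that mention V gives: mk(h(g(Q, zero), unit), h(pair(L, h(zero, L)), Q)) ≐ mk(h(W, unit), h(T, mk(mk(2, Y2), one))),  g(g(L, zero), h(g(unit, zero), L)) ≐ g(g(h(X1, X1), zero), h(X1, Y2)).
Delete trivial equation 2 ≐ 2.
Decompose mk/2: h(g(Q, zero), unit) ≐ h(W, unit),  h(pair(L, h(zero, L)), Q) ≐ h(T, mk(mk(2, Y2), one)).
Decompose h/2: g(Q, zero) ≐ W,  unit ≐ unit.
Bind W := g(Q, zero); no other remaining equation mentions W.
Delete trivial equation unit ≐ unit.
Decompose h/2: pair(L, h(zero, L)) ≐ T,  Q ≐ mk(mk(2, Y2), one).
Bind T := pair(L, h(zero, L)); no other remaining equation mentions T.
Bind Q := mk(mk(2, Y2), one); no other remaining equation mentions Q. Substituting into the earlier binding gives W := g(mk(mk(2, Y2), one), zero).
Decompose g/2: g(L, zero) ≐ g(h(X1, X1), zero),  h(g(unit, zero), L) ≐ h(X1, Y2).
Decompose g/2: L ≐ h(X1, X1),  zero ≐ zero.
Bind L := h(X1, X1); substituting into the one remaining equation that mentions L gives: h(g(unit, zero), h(X1, X1)) ≐ h(X1, Y2). Substituting into the earlier binding gives T := pair(h(X1, X1), h(zero, h(X1, X1))).
Delete trivial equation zero ≐ zero.
Decompose h/2: g(unit, zero) ≐ X1,  h(X1, X1) ≐ Y2.
Bind X1 := g(unit, zero); substituting into the remaining equation gives: h(g(unit, zero), g(unit, zero)) ≐ Y2. Substituting into the earlier bindings gives T := pair(h(g(unit, zero), g(unit, zero)), h(zero, h(g(unit, zero), g(unit, zero)))), L := h(g(unit, zero), g(unit, zero)).
Bind Y2 := h(g(unit, zero), g(unit, zero)). Substituting into the earlier bindings gives X := h(g(unit, zero), g(unit, zero)), W := g(mk(mk(2, h(g(unit, zero), g(unit, zero))), one), zero), Q := mk(mk(2, h(g(unit, zero), g(unit, zero))), one).
No equations remain and no clash or occurs-check failure arose, so a unifier exists.

YES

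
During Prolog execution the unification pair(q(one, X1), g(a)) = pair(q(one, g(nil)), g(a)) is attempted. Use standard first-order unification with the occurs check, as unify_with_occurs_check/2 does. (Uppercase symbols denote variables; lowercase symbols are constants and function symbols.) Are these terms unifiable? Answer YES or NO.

YES

Decompose pair/2: q(one, X1) = q(one, g(nil)),  g(a) = g(a).
Decompose q/2: one = one,  X1 = g(nil).
Delete trivial equation one = one.
Bind X1 := g(nil); no other remaining equation mentions X1.
Delete trivial equation g(a) = g(a).
No equations remain and no clash or occurs-check failure arose, so a unifier exists.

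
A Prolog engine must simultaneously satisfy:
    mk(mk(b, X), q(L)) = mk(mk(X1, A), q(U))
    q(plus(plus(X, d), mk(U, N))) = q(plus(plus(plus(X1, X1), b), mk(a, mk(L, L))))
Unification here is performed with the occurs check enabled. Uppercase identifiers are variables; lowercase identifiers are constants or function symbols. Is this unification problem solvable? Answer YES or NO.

Decompose mk/2: mk(b, X) = mk(X1, A),  q(L) = q(U).
Decompose mk/2: b = X1,  X = A.
Bind X1 := b; substituting into the one remaining equation that mentions X1 gives: q(plus(plus(X, d), mk(U, N))) = q(plus(plus(plus(b, b), b), mk(a, mk(L, L)))).
Bind X := A; substituting into the one remaining equation that mentions X gives: q(plus(plus(A, d), mk(U, N))) = q(plus(plus(plus(b, b), b), mk(a, mk(L, L)))).
Decompose q/1: L = U.
Bind L := U; substituting into the remaining equation gives: q(plus(plus(A, d), mk(U, N))) = q(plus(plus(plus(b, b), b), mk(a, mk(U, U)))).
Decompose q/1: plus(plus(A, d), mk(U, N)) = plus(plus(plus(b, b), b), mk(a, mk(U, U))).
Decompose plus/2: plus(A, d) = plus(plus(b, b), b),  mk(U, N) = mk(a, mk(U, U)).
Decompose plus/2: A = plus(b, b),  d = b.
Bind A := plus(b, b); no other remaining equation mentions A. Substituting into the earlier binding gives X := plus(b, b).
Clash: constants d and b differ; no unifier exists.

NO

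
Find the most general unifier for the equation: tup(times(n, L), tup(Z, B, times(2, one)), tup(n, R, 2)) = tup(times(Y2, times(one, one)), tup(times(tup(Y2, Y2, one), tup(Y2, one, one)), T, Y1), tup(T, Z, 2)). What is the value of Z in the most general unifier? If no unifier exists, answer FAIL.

times(tup(n, n, one), tup(n, one, one))

Decompose tup/3: times(n, L) = times(Y2, times(one, one)),  tup(Z, B, times(2, one)) = tup(times(tup(Y2, Y2, one), tup(Y2, one, one)), T, Y1),  tup(n, R, 2) = tup(T, Z, 2).
Decompose times/2: n = Y2,  L = times(one, one).
Bind Y2 := n; substituting into the one remaining equation that mentions Y2 gives: tup(Z, B, times(2, one)) = tup(times(tup(n, n, one), tup(n, one, one)), T, Y1).
Bind L := times(one, one); no other remaining equation mentions L.
Decompose tup/3: Z = times(tup(n, n, one), tup(n, one, one)),  B = T,  times(2, one) = Y1.
Bind Z := times(tup(n, n, one), tup(n, one, one)); substituting into the one remaining equation that mentions Z gives: tup(n, R, 2) = tup(T, times(tup(n, n, one), tup(n, one, one)), 2).
Bind B := T; no other remaining equation mentions B.
Bind Y1 := times(2, one); no other remaining equation mentions Y1.
Decompose tup/3: n = T,  R = times(tup(n, n, one), tup(n, one, one)),  2 = 2.
Bind T := n; no other remaining equation mentions T. Substituting into the earlier binding gives B := n.
Bind R := times(tup(n, n, one), tup(n, one, one)); no other remaining equation mentions R.
Delete trivial equation 2 = 2.
MGU = { Y2 -> n, L -> times(one, one), Z -> times(tup(n, n, one), tup(n, one, one)), B -> n, Y1 -> times(2, one), T -> n, R -> times(tup(n, n, one), tup(n, one, one)) }, so Z -> times(tup(n, n, one), tup(n, one, one)).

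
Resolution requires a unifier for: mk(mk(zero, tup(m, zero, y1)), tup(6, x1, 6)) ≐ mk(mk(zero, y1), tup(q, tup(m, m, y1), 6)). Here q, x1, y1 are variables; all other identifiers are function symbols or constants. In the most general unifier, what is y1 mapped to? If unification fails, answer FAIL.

FAIL

Decompose mk/2: mk(zero, tup(m, zero, y1)) ≐ mk(zero, y1),  tup(6, x1, 6) ≐ tup(q, tup(m, m, y1), 6).
Decompose mk/2: zero ≐ zero,  tup(m, zero, y1) ≐ y1.
Delete trivial equation zero ≐ zero.
Occurs check fails: y1 occurs in tup(m, zero, y1); the equation y1 ≐ tup(m, zero, y1) has no finite solution.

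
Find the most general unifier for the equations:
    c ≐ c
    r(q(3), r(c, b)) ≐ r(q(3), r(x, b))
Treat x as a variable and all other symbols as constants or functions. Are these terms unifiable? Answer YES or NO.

Delete trivial equation c ≐ c.
Decompose r/2: q(3) ≐ q(3),  r(c, b) ≐ r(x, b).
Delete trivial equation q(3) ≐ q(3).
Decompose r/2: c ≐ x,  b ≐ b.
Bind x := c; no other remaining equation mentions x.
Delete trivial equation b ≐ b.
No equations remain and no clash or occurs-check failure arose, so a unifier exists.

YES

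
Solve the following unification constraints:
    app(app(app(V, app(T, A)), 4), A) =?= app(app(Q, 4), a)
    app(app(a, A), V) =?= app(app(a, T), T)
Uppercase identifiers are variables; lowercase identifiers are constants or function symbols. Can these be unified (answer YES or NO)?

YES

Decompose app/2: app(app(V, app(T, A)), 4) =?= app(Q, 4),  A =?= a.
Decompose app/2: app(V, app(T, A)) =?= Q,  4 =?= 4.
Bind Q := app(V, app(T, A)); no other remaining equation mentions Q.
Delete trivial equation 4 =?= 4.
Bind A := a; substituting into the remaining equation gives: app(app(a, a), V) =?= app(app(a, T), T). Substituting into the earlier binding gives Q := app(V, app(T, a)).
Decompose app/2: app(a, a) =?= app(a, T),  V =?= T.
Decompose app/2: a =?= a,  a =?= T.
Delete trivial equation a =?= a.
Bind T := a; substituting into the remaining equation gives: V =?= a. Substituting into the earlier binding gives Q := app(V, app(a, a)).
Bind V := a. Substituting into the earlier binding gives Q := app(a, app(a, a)).
No equations remain and no clash or occurs-check failure arose, so a unifier exists.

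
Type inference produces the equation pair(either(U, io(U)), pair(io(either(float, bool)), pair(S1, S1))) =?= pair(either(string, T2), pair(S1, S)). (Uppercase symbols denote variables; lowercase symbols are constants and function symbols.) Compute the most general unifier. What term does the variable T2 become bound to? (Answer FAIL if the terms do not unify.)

io(string)

Decompose pair/2: either(U, io(U)) =?= either(string, T2),  pair(io(either(float, bool)), pair(S1, S1)) =?= pair(S1, S).
Decompose either/2: U =?= string,  io(U) =?= T2.
Bind U := string; substituting into the one remaining equation that mentions U gives: io(string) =?= T2.
Bind T2 := io(string); no other remaining equation mentions T2.
Decompose pair/2: io(either(float, bool)) =?= S1,  pair(S1, S1) =?= S.
Bind S1 := io(either(float, bool)); substituting into the remaining equation gives: pair(io(either(float, bool)), io(either(float, bool))) =?= S.
Bind S := pair(io(either(float, bool)), io(either(float, bool))).
MGU = { U := string, T2 := io(string), S1 := io(either(float, bool)), S := pair(io(either(float, bool)), io(either(float, bool))) }, so T2 := io(string).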